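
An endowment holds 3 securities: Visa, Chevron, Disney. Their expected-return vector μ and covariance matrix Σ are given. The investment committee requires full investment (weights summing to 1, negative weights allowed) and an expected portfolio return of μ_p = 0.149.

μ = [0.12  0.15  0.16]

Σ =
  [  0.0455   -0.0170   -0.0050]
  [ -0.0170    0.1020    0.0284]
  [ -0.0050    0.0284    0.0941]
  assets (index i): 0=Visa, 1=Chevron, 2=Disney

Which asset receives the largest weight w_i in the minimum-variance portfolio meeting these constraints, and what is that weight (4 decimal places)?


Disney (0.5006)

u=Σ⁻¹μ = [3.4071  1.6536  1.3823]
v=Σ⁻¹𝟙 = [27.3966  12.0155  8.4564]
a=μᵀu=0.878051  b=𝟙ᵀu=6.442935  c=𝟙ᵀv=47.868461  D=ac−b²=0.519538
λ₁=(c·0.149−b)/D = (47.868461·0.149−6.442935)/0.519538 = 1.327076
λ₂=(a−b·0.149)/D = (0.878051−6.442935·0.149)/0.519538 = -0.157729
w* = 1.327076·u + -0.157729·v:
  w_0 = 1.327076·3.4071 + -0.157729·27.3966 = 0.2002  (Visa)
  w_1 = 1.327076·1.6536 + -0.157729·12.0155 = 0.2992  (Chevron)
  w_2 = 1.327076·1.3823 + -0.157729·8.4564 = 0.5006  (Disney)
Σw_i=1.0000  μᵀw=0.1490
σ²=wᵀΣw=λ₁·μ_p+λ₂ = 1.327076·0.149 + -0.157729 = 0.040005 ≈ 0.0400


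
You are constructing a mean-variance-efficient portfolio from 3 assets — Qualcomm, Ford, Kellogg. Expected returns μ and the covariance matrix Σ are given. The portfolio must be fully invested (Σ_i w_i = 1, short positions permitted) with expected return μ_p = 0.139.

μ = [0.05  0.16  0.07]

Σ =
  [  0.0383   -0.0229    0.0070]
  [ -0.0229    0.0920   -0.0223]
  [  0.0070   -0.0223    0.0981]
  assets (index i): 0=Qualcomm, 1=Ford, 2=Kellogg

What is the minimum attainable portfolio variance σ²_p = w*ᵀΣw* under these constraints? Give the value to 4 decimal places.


0.0510

x=Σ⁻¹μ = [2.7051  2.6867  1.1313]
y=Σ⁻¹𝟙 = [37.7407  23.3695  12.8130]
a=μᵀx=0.644313  b=𝟙ᵀx=6.523064  c=𝟙ᵀy=73.923213  D=ac−b²=5.079338
λ₁=(c·0.139−b)/D = (73.923213·0.139−6.523064)/5.079338 = 0.738731
λ₂=(a−b·0.139)/D = (0.644313−6.523064·0.139)/5.079338 = -0.051659
w* = 0.738731·x + -0.051659·y:
  w_0 = 0.738731·2.7051 + -0.051659·37.7407 = 0.0487  (Qualcomm)
  w_1 = 0.738731·2.6867 + -0.051659·23.3695 = 0.7775  (Ford)
  w_2 = 0.738731·1.1313 + -0.051659·12.8130 = 0.1738  (Kellogg)
Σw_i=1.0000  μᵀw=0.1390
σ²=wᵀΣw=λ₁·μ_p+λ₂ = 0.738731·0.139 + -0.051659 = 0.051025 ≈ 0.0510


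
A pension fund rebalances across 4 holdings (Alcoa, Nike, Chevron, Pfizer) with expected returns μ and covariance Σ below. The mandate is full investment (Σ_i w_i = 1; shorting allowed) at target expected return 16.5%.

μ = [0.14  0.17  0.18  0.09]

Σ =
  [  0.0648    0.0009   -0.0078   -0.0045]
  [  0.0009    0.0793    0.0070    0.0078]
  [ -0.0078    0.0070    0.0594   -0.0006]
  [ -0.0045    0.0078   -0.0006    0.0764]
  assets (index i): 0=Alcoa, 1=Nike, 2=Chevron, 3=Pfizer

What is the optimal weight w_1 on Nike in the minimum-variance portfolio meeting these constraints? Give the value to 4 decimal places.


x=Σ⁻¹μ = [2.6016  1.7172  3.1815  1.1809]
y=Σ⁻¹𝟙 = [18.4272  9.4750  18.2730  13.3505]
a=μᵀx=1.335106  b=𝟙ᵀx=8.681247  c=𝟙ᵀy=59.525730  D=ac−b²=4.109090
λ₁=(c·0.165−b)/D = (59.525730·0.165−8.681247)/4.109090 = 0.277555
λ₂=(a−b·0.165)/D = (1.335106−8.681247·0.165)/4.109090 = -0.023679
w* = 0.277555·x + -0.023679·y:
  w_0 = 0.277555·2.6016 + -0.023679·18.4272 = 0.2857  (Alcoa)
  w_1 = 0.277555·1.7172 + -0.023679·9.4750 = 0.2523  (Nike)
  w_2 = 0.277555·3.1815 + -0.023679·18.2730 = 0.4503  (Chevron)
  w_3 = 0.277555·1.1809 + -0.023679·13.3505 = 0.0116  (Pfizer)
Σw_i=1.0000  μᵀw=0.1650
σ²=wᵀΣw=λ₁·μ_p+λ₂ = 0.277555·0.165 + -0.023679 = 0.022117 ≈ 0.0221

0.2523


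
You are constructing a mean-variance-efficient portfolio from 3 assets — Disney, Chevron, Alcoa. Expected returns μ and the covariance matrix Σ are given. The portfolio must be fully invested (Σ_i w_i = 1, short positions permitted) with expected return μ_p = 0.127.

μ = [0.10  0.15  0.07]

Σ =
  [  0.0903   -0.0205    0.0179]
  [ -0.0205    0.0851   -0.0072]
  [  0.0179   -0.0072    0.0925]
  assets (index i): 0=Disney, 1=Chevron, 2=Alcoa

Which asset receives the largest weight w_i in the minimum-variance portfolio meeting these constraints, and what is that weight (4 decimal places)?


p=Σ⁻¹μ = [1.4735  2.1718  0.6407]
q=Σ⁻¹𝟙 = [12.7256  15.6256  9.5645]
a=μᵀp=0.517961  b=𝟙ᵀp=4.285914  c=𝟙ᵀq=37.915690  D=ac−b²=1.269771
λ₁=(c·0.127−b)/D = (37.915690·0.127−4.285914)/1.269771 = 0.416909
λ₂=(a−b·0.127)/D = (0.517961−4.285914·0.127)/1.269771 = -0.020752
w* = 0.416909·p + -0.020752·q:
  w_0 = 0.416909·1.4735 + -0.020752·12.7256 = 0.3502  (Disney)
  w_1 = 0.416909·2.1718 + -0.020752·15.6256 = 0.5812  (Chevron)
  w_2 = 0.416909·0.6407 + -0.020752·9.5645 = 0.0686  (Alcoa)
Σw_i=1.0000  μᵀw=0.1270
σ²=wᵀΣw=λ₁·μ_p+λ₂ = 0.416909·0.127 + -0.020752 = 0.032195 ≈ 0.0322

Chevron (0.5812)


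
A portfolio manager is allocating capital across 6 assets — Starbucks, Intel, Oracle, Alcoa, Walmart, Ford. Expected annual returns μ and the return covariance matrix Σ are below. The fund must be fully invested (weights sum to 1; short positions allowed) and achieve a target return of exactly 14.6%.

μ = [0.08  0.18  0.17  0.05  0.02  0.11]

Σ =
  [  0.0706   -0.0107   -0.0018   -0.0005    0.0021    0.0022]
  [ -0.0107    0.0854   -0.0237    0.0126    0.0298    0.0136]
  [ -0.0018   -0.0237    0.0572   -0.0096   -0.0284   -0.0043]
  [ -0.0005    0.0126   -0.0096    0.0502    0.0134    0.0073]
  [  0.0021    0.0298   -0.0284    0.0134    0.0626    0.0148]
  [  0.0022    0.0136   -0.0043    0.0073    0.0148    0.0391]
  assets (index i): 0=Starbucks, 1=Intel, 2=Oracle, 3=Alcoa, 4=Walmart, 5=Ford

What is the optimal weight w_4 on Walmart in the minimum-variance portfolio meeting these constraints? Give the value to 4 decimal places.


g=Σ⁻¹μ = [1.6612  3.1026  4.7441  0.7790  0.3245  1.8941]
h=Σ⁻¹𝟙 = [16.1006  12.4769  36.5505  16.7888  19.1842  13.9533]
a=μᵀg=1.751650  b=𝟙ᵀg=12.505469  c=𝟙ᵀh=115.054362  D=ac−b²=45.148189
λ₁=(c·0.146−b)/D = (115.054362·0.146−12.505469)/45.148189 = 0.095075
λ₂=(a−b·0.146)/D = (1.751650−12.505469·0.146)/45.148189 = -0.001642
w* = 0.095075·g + -0.001642·h:
  w_0 = 0.095075·1.6612 + -0.001642·16.1006 = 0.1315  (Starbucks)
  w_1 = 0.095075·3.1026 + -0.001642·12.4769 = 0.2745  (Intel)
  w_2 = 0.095075·4.7441 + -0.001642·36.5505 = 0.3910  (Oracle)
  w_3 = 0.095075·0.7790 + -0.001642·16.7888 = 0.0465  (Alcoa)
  w_4 = 0.095075·0.3245 + -0.001642·19.1842 = -0.0007  (Walmart)
  w_5 = 0.095075·1.8941 + -0.001642·13.9533 = 0.1572  (Ford)
Σw_i=1.0000  μᵀw=0.1460
σ²=wᵀΣw=λ₁·μ_p+λ₂ = 0.095075·0.146 + -0.001642 = 0.012239 ≈ 0.0122

-0.0007


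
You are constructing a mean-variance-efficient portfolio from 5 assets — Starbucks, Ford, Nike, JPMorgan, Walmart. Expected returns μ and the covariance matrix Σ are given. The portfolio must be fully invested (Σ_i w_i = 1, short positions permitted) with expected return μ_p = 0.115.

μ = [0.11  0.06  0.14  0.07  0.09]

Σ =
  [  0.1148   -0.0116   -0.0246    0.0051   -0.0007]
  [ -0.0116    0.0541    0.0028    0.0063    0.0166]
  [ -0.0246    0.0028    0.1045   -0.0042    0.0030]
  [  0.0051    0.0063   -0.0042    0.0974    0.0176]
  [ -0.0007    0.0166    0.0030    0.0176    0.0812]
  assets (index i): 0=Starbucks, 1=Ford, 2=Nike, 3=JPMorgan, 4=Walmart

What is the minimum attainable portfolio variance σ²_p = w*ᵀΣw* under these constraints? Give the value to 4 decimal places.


0.0267

p=Σ⁻¹μ = [1.3961  1.0376  1.6402  0.5162  0.7358]
q=Σ⁻¹𝟙 = [12.8101  17.6422  12.2329  7.7752  6.6818]
a=μᵀp=0.547806  b=𝟙ᵀp=5.325884  c=𝟙ᵀq=57.142268  D=ac−b²=2.937837
λ₁=(c·0.115−b)/D = (57.142268·0.115−5.325884)/2.937837 = 0.423943
λ₂=(a−b·0.115)/D = (0.547806−5.325884·0.115)/2.937837 = -0.022013
w* = 0.423943·p + -0.022013·q:
  w_0 = 0.423943·1.3961 + -0.022013·12.8101 = 0.3099  (Starbucks)
  w_1 = 0.423943·1.0376 + -0.022013·17.6422 = 0.0515  (Ford)
  w_2 = 0.423943·1.6402 + -0.022013·12.2329 = 0.4261  (Nike)
  w_3 = 0.423943·0.5162 + -0.022013·7.7752 = 0.0477  (JPMorgan)
  w_4 = 0.423943·0.7358 + -0.022013·6.6818 = 0.1648  (Walmart)
Σw_i=1.0000  μᵀw=0.1150
σ²=wᵀΣw=λ₁·μ_p+λ₂ = 0.423943·0.115 + -0.022013 = 0.026740 ≈ 0.0267


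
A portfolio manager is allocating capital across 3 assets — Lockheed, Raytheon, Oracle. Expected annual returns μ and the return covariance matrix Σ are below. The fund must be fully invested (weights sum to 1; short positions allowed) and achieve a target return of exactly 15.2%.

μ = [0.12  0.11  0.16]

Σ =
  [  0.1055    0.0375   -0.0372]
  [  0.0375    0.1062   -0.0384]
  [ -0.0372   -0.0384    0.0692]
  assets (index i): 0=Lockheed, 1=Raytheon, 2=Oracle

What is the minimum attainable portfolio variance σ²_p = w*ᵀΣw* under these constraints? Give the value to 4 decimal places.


g=Σ⁻¹μ = [2.0271  1.9391  4.4779]
h=Σ⁻¹𝟙 = [14.9572  15.3464  31.0074]
a=μᵀg=1.173022  b=𝟙ᵀg=8.444145  c=𝟙ᵀh=61.310956  D=ac−b²=0.615539
λ₁=(c·0.152−b)/D = (61.310956·0.152−8.444145)/0.615539 = 1.421713
λ₂=(a−b·0.152)/D = (1.173022−8.444145·0.152)/0.615539 = -0.179497
w* = 1.421713·g + -0.179497·h:
  w_0 = 1.421713·2.0271 + -0.179497·14.9572 = 0.1972  (Lockheed)
  w_1 = 1.421713·1.9391 + -0.179497·15.3464 = 0.0022  (Raytheon)
  w_2 = 1.421713·4.4779 + -0.179497·31.0074 = 0.8006  (Oracle)
Σw_i=1.0000  μᵀw=0.1520
σ²=wᵀΣw=λ₁·μ_p+λ₂ = 1.421713·0.152 + -0.179497 = 0.036603 ≈ 0.0366

0.0366


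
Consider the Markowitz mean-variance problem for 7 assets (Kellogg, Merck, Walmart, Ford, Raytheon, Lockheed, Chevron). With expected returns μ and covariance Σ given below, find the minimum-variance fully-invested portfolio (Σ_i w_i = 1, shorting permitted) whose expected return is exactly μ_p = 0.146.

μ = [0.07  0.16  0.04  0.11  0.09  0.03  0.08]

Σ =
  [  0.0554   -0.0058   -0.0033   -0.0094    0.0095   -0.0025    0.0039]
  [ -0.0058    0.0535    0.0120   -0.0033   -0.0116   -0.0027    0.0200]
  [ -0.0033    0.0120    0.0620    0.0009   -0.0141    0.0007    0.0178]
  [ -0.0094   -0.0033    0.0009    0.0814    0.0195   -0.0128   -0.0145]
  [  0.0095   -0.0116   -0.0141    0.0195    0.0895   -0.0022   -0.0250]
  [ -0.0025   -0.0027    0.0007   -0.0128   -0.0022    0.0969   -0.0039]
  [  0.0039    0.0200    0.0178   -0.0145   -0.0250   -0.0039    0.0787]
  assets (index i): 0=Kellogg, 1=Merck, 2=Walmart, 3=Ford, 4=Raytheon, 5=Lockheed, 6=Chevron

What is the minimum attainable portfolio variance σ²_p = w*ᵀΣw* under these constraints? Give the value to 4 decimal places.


0.0266

p=Σ⁻¹μ = [1.6705  3.2383  0.1084  1.6542  1.1429  0.7184  0.7897]
q=Σ⁻¹𝟙 = [20.9937  18.1906  12.9048  16.4774  13.4900  14.2471  12.1518]
a=μᵀp=1.008955  b=𝟙ᵀp=9.322422  c=𝟙ᵀq=108.455437  D=ac−b²=22.519123
λ₁=(c·0.146−b)/D = (108.455437·0.146−9.322422)/22.519123 = 0.289180
λ₂=(a−b·0.146)/D = (1.008955−9.322422·0.146)/22.519123 = -0.015636
w* = 0.289180·p + -0.015636·q:
  w_0 = 0.289180·1.6705 + -0.015636·20.9937 = 0.1548  (Kellogg)
  w_1 = 0.289180·3.2383 + -0.015636·18.1906 = 0.6520  (Merck)
  w_2 = 0.289180·0.1084 + -0.015636·12.9048 = -0.1704  (Walmart)
  w_3 = 0.289180·1.6542 + -0.015636·16.4774 = 0.2207  (Ford)
  w_4 = 0.289180·1.1429 + -0.015636·13.4900 = 0.1196  (Raytheon)
  w_5 = 0.289180·0.7184 + -0.015636·14.2471 = -0.0150  (Lockheed)
  w_6 = 0.289180·0.7897 + -0.015636·12.1518 = 0.0384  (Chevron)
Σw_i=1.0000  μᵀw=0.1460
σ²=wᵀΣw=λ₁·μ_p+λ₂ = 0.289180·0.146 + -0.015636 = 0.026584 ≈ 0.0266


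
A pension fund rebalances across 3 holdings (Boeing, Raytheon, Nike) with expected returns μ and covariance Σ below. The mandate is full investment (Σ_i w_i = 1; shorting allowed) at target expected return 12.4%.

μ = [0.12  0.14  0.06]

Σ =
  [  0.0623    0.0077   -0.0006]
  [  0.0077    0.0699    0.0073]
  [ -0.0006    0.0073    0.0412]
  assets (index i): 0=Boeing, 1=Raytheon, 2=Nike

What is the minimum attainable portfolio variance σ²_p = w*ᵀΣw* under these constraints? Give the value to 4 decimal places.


0.0316

p=Σ⁻¹μ = [1.7288  1.6890  1.1822]
q=Σ⁻¹𝟙 = [14.9983  10.2867  22.6676]
a=μᵀp=0.514844  b=𝟙ᵀp=4.599988  c=𝟙ᵀq=47.952597  D=ac−b²=3.528208
λ₁=(c·0.124−b)/D = (47.952597·0.124−4.599988)/3.528208 = 0.381535
λ₂=(a−b·0.124)/D = (0.514844−4.599988·0.124)/3.528208 = -0.015746
w* = 0.381535·p + -0.015746·q:
  w_0 = 0.381535·1.7288 + -0.015746·14.9983 = 0.4234  (Boeing)
  w_1 = 0.381535·1.6890 + -0.015746·10.2867 = 0.4824  (Raytheon)
  w_2 = 0.381535·1.1822 + -0.015746·22.6676 = 0.0941  (Nike)
Σw_i=1.0000  μᵀw=0.1240
σ²=wᵀΣw=λ₁·μ_p+λ₂ = 0.381535·0.124 + -0.015746 = 0.031564 ≈ 0.0316


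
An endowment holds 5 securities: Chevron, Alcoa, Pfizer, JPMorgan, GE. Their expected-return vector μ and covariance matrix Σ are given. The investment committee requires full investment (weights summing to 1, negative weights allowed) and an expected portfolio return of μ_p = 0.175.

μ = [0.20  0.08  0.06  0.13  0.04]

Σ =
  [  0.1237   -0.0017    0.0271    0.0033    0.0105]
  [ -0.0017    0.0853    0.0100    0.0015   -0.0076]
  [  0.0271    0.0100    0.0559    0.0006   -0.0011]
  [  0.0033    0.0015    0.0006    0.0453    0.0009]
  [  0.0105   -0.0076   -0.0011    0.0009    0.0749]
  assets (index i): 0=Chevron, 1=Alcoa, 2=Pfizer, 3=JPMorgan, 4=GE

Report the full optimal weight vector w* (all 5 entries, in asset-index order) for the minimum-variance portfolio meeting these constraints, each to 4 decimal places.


u=Σ⁻¹μ = [1.4883  0.9353  0.1630  2.7205  0.3900]
v=Σ⁻¹𝟙 = [3.3461  10.9816  14.3516  21.0003  13.9548]
a=μᵀu=0.751523  b=𝟙ᵀu=5.697079  c=𝟙ᵀv=63.634394  D=ac−b²=15.365974
λ₁=(c·0.175−b)/D = (63.634394·0.175−5.697079)/15.365974 = 0.353960
λ₂=(a−b·0.175)/D = (0.751523−5.697079·0.175)/15.365974 = -0.015975
w* = 0.353960·u + -0.015975·v:
  w_0 = 0.353960·1.4883 + -0.015975·3.3461 = 0.4733  (Chevron)
  w_1 = 0.353960·0.9353 + -0.015975·10.9816 = 0.1556  (Alcoa)
  w_2 = 0.353960·0.1630 + -0.015975·14.3516 = -0.1716  (Pfizer)
  w_3 = 0.353960·2.7205 + -0.015975·21.0003 = 0.6275  (JPMorgan)
  w_4 = 0.353960·0.3900 + -0.015975·13.9548 = -0.0849  (GE)
Σw_i=1.0000  μᵀw=0.1750
σ²=wᵀΣw=λ₁·μ_p+λ₂ = 0.353960·0.175 + -0.015975 = 0.045968 ≈ 0.0460

0.4733  0.1556  -0.1716  0.6275  -0.0849


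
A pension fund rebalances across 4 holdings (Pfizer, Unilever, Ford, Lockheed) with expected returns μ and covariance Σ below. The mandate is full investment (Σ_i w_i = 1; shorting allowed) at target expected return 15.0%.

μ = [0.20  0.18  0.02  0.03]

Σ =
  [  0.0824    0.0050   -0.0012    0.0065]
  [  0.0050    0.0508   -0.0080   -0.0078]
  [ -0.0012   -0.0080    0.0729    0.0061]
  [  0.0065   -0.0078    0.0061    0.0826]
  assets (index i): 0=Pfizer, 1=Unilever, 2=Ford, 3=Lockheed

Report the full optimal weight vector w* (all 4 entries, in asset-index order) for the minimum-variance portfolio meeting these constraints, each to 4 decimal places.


u=Σ⁻¹μ = [2.1867  3.5040  0.6552  0.4736]
v=Σ⁻¹𝟙 = [9.9880  23.0207  15.3740  12.3591]
a=μᵀu=1.095379  b=𝟙ᵀu=6.819580  c=𝟙ᵀv=60.741728  D=ac−b²=20.028569
λ₁=(c·0.150−b)/D = (60.741728·0.150−6.819580)/20.028569 = 0.114421
λ₂=(a−b·0.150)/D = (1.095379−6.819580·0.150)/20.028569 = 0.003617
w* = 0.114421·u + 0.003617·v:
  w_0 = 0.114421·2.1867 + 0.003617·9.9880 = 0.2863  (Pfizer)
  w_1 = 0.114421·3.5040 + 0.003617·23.0207 = 0.4842  (Unilever)
  w_2 = 0.114421·0.6552 + 0.003617·15.3740 = 0.1306  (Ford)
  w_3 = 0.114421·0.4736 + 0.003617·12.3591 = 0.0989  (Lockheed)
Σw_i=1.0000  μᵀw=0.1500
σ²=wᵀΣw=λ₁·μ_p+λ₂ = 0.114421·0.150 + 0.003617 = 0.020780 ≈ 0.0208

0.2863  0.4842  0.1306  0.0989


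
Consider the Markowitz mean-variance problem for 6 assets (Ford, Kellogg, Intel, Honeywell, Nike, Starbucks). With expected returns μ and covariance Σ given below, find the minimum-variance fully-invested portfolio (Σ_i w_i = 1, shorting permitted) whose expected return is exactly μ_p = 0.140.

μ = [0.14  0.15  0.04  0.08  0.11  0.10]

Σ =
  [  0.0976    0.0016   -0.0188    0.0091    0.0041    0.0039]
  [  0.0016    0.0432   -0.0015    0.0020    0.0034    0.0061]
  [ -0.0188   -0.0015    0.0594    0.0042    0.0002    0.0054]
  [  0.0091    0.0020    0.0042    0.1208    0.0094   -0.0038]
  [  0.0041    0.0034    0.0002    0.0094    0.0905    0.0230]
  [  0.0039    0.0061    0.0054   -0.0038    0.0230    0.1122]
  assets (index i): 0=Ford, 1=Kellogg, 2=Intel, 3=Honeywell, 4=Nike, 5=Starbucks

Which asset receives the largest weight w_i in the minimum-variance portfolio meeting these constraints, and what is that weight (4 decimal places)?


g=Σ⁻¹μ = [1.5134  3.3080  1.1649  0.3993  0.8671  0.4385]
h=Σ⁻¹𝟙 = [12.7855  21.8178  20.5518  5.7895  7.7591  4.8985]
a=μᵀg=0.925848  b=𝟙ᵀg=7.691227  c=𝟙ᵀh=73.602217  D=ac−b²=8.989504
λ₁=(c·0.140−b)/D = (73.602217·0.140−7.691227)/8.989504 = 0.290682
λ₂=(a−b·0.140)/D = (0.925848−7.691227·0.140)/8.989504 = -0.016789
w* = 0.290682·g + -0.016789·h:
  w_0 = 0.290682·1.5134 + -0.016789·12.7855 = 0.2253  (Ford)
  w_1 = 0.290682·3.3080 + -0.016789·21.8178 = 0.5953  (Kellogg)
  w_2 = 0.290682·1.1649 + -0.016789·20.5518 = -0.0064  (Intel)
  w_3 = 0.290682·0.3993 + -0.016789·5.7895 = 0.0189  (Honeywell)
  w_4 = 0.290682·0.8671 + -0.016789·7.7591 = 0.1218  (Nike)
  w_5 = 0.290682·0.4385 + -0.016789·4.8985 = 0.0452  (Starbucks)
Σw_i=1.0000  μᵀw=0.1400
σ²=wᵀΣw=λ₁·μ_p+λ₂ = 0.290682·0.140 + -0.016789 = 0.023907 ≈ 0.0239

Kellogg (0.5953)


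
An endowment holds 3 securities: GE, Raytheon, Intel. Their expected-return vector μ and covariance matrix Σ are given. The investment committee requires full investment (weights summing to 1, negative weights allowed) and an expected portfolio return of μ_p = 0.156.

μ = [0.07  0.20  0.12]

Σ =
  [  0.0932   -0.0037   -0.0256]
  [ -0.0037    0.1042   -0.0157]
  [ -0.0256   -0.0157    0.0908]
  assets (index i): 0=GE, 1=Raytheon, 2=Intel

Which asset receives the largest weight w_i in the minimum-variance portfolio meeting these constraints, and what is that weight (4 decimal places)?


Raytheon (0.5294)

p=Σ⁻¹μ = [1.4240  2.2892  2.1189]
q=Σ⁻¹𝟙 = [16.1237  12.8485  17.7807]
a=μᵀp=0.811783  b=𝟙ᵀp=5.832042  c=𝟙ᵀq=46.752867  D=ac−b²=3.940482
λ₁=(c·0.156−b)/D = (46.752867·0.156−5.832042)/3.940482 = 0.370870
λ₂=(a−b·0.156)/D = (0.811783−5.832042·0.156)/3.940482 = -0.024874
w* = 0.370870·p + -0.024874·q:
  w_0 = 0.370870·1.4240 + -0.024874·16.1237 = 0.1270  (GE)
  w_1 = 0.370870·2.2892 + -0.024874·12.8485 = 0.5294  (Raytheon)
  w_2 = 0.370870·2.1189 + -0.024874·17.7807 = 0.3436  (Intel)
Σw_i=1.0000  μᵀw=0.1560
σ²=wᵀΣw=λ₁·μ_p+λ₂ = 0.370870·0.156 + -0.024874 = 0.032982 ≈ 0.0330


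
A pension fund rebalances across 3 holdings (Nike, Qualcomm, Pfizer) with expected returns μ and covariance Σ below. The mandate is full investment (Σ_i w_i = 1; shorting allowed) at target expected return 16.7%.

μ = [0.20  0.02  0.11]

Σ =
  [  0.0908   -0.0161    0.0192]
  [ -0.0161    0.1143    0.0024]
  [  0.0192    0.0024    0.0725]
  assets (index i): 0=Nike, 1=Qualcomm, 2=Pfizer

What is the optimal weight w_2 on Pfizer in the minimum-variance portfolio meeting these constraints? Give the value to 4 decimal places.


u=Σ⁻¹μ = [2.0809  0.4481  0.9513]
v=Σ⁻¹𝟙 = [10.5310  10.0082  10.6729]
a=μᵀu=0.529795  b=𝟙ᵀu=3.480376  c=𝟙ᵀv=31.212041  D=ac−b²=4.422976
λ₁=(c·0.167−b)/D = (31.212041·0.167−3.480376)/4.422976 = 0.391599
λ₂=(a−b·0.167)/D = (0.529795−3.480376·0.167)/4.422976 = -0.011627
w* = 0.391599·u + -0.011627·v:
  w_0 = 0.391599·2.0809 + -0.011627·10.5310 = 0.6924  (Nike)
  w_1 = 0.391599·0.4481 + -0.011627·10.0082 = 0.0591  (Qualcomm)
  w_2 = 0.391599·0.9513 + -0.011627·10.6729 = 0.2484  (Pfizer)
Σw_i=1.0000  μᵀw=0.1670
σ²=wᵀΣw=λ₁·μ_p+λ₂ = 0.391599·0.167 + -0.011627 = 0.053770 ≈ 0.0538

0.2484


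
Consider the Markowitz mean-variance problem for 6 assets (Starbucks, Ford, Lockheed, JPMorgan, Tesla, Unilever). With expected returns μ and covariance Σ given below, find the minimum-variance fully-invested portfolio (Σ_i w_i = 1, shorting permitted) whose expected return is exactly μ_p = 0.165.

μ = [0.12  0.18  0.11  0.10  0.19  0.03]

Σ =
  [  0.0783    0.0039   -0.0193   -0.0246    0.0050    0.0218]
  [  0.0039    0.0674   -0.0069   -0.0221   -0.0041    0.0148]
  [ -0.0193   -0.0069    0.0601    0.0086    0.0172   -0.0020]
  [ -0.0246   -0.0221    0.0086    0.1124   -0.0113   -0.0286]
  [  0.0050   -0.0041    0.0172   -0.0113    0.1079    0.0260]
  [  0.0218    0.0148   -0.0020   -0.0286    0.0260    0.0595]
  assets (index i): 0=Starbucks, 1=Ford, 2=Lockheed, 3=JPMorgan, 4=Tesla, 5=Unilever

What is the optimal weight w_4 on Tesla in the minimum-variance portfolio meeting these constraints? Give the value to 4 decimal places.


0.1958

g=Σ⁻¹μ = [2.7438  3.7742  2.2759  1.9263  1.9241  -1.2782]
h=Σ⁻¹𝟙 = [19.2183  19.6476  21.4406  19.0281  4.6336  12.7204]
a=μᵀg=1.778821  b=𝟙ᵀg=11.366046  c=𝟙ᵀh=96.688717  D=ac−b²=42.804949
λ₁=(c·0.165−b)/D = (96.688717·0.165−11.366046)/42.804949 = 0.107174
λ₂=(a−b·0.165)/D = (1.778821−11.366046·0.165)/42.804949 = -0.002256
w* = 0.107174·g + -0.002256·h:
  w_0 = 0.107174·2.7438 + -0.002256·19.2183 = 0.2507  (Starbucks)
  w_1 = 0.107174·3.7742 + -0.002256·19.6476 = 0.3602  (Ford)
  w_2 = 0.107174·2.2759 + -0.002256·21.4406 = 0.1955  (Lockheed)
  w_3 = 0.107174·1.9263 + -0.002256·19.0281 = 0.1635  (JPMorgan)
  w_4 = 0.107174·1.9241 + -0.002256·4.6336 = 0.1958  (Tesla)
  w_5 = 0.107174·-1.2782 + -0.002256·12.7204 = -0.1657  (Unilever)
Σw_i=1.0000  μᵀw=0.1650
σ²=wᵀΣw=λ₁·μ_p+λ₂ = 0.107174·0.165 + -0.002256 = 0.015428 ≈ 0.0154


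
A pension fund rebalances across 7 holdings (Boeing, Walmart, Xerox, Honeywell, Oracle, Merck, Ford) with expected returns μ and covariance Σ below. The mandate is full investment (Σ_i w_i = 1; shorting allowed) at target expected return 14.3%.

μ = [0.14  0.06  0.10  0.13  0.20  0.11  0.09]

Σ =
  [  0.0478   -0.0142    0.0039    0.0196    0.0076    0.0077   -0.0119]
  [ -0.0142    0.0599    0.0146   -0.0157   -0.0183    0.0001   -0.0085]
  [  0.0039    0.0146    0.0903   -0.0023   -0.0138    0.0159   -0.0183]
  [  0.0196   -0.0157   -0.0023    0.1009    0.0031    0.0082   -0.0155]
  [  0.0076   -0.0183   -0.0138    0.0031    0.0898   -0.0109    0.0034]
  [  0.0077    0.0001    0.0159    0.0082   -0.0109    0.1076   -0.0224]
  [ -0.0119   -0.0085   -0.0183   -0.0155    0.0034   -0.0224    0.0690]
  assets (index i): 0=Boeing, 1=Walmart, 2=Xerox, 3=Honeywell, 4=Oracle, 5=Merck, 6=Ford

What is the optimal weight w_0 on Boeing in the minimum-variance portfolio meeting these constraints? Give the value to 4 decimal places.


x=Σ⁻¹μ = [3.2951  3.1610  1.3289  1.4705  2.7968  1.4401  3.2745]
y=Σ⁻¹𝟙 = [27.8462  33.9514  11.7666  13.5272  17.3830  13.1402  33.0463]
a=μᵀx=1.987504  b=𝟙ᵀx=16.766950  c=𝟙ᵀy=150.661014  D=ac−b²=18.308785
λ₁=(c·0.143−b)/D = (150.661014·0.143−16.766950)/18.308785 = 0.260944
λ₂=(a−b·0.143)/D = (1.987504−16.766950·0.143)/18.308785 = -0.022403
w* = 0.260944·x + -0.022403·y:
  w_0 = 0.260944·3.2951 + -0.022403·27.8462 = 0.2360  (Boeing)
  w_1 = 0.260944·3.1610 + -0.022403·33.9514 = 0.0642  (Walmart)
  w_2 = 0.260944·1.3289 + -0.022403·11.7666 = 0.0832  (Xerox)
  w_3 = 0.260944·1.4705 + -0.022403·13.5272 = 0.0807  (Honeywell)
  w_4 = 0.260944·2.7968 + -0.022403·17.3830 = 0.3404  (Oracle)
  w_5 = 0.260944·1.4401 + -0.022403·13.1402 = 0.0814  (Merck)
  w_6 = 0.260944·3.2745 + -0.022403·33.0463 = 0.1141  (Ford)
Σw_i=1.0000  μᵀw=0.1430
σ²=wᵀΣw=λ₁·μ_p+λ₂ = 0.260944·0.143 + -0.022403 = 0.014912 ≈ 0.0149

0.2360


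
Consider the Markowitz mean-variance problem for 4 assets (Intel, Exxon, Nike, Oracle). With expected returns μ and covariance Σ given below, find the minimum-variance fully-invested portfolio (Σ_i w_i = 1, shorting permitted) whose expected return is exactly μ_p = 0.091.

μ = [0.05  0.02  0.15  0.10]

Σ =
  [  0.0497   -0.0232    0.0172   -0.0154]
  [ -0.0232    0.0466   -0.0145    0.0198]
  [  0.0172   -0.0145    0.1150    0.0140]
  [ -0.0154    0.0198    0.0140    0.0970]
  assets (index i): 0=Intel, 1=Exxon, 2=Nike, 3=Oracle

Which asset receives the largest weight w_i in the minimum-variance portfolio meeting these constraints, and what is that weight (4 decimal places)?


Nike (0.3347)

u=Σ⁻¹μ = [1.4015  1.1116  1.1298  0.8635]
v=Σ⁻¹𝟙 = [38.4746  39.7125  7.0607  7.2923]
a=μᵀu=0.348119  b=𝟙ᵀu=4.506309  c=𝟙ᵀv=92.540080  D=ac−b²=11.908130
λ₁=(c·0.091−b)/D = (92.540080·0.091−4.506309)/11.908130 = 0.328753
λ₂=(a−b·0.091)/D = (0.348119−4.506309·0.091)/11.908130 = -0.005203
w* = 0.328753·u + -0.005203·v:
  w_0 = 0.328753·1.4015 + -0.005203·38.4746 = 0.2606  (Intel)
  w_1 = 0.328753·1.1116 + -0.005203·39.7125 = 0.1588  (Exxon)
  w_2 = 0.328753·1.1298 + -0.005203·7.0607 = 0.3347  (Nike)
  w_3 = 0.328753·0.8635 + -0.005203·7.2923 = 0.2459  (Oracle)
Σw_i=1.0000  μᵀw=0.0910
σ²=wᵀΣw=λ₁·μ_p+λ₂ = 0.328753·0.091 + -0.005203 = 0.024714 ≈ 0.0247


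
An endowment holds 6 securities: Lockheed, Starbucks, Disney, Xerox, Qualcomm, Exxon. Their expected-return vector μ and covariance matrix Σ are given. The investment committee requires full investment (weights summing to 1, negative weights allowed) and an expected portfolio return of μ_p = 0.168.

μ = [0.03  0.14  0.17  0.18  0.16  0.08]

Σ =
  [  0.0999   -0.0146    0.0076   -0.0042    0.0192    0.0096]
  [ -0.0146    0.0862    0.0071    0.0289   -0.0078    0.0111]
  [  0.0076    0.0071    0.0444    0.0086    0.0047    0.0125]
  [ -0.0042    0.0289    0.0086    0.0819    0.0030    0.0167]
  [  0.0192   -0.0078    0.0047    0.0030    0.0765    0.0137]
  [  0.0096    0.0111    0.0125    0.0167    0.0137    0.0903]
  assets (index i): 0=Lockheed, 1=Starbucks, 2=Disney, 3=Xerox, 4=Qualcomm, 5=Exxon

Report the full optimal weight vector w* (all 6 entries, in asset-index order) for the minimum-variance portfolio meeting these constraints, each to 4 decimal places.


-0.0036  0.1458  0.4297  0.1911  0.2661  -0.0291

p=Σ⁻¹μ = [-0.0917  1.0690  3.2521  1.4537  2.0133  -0.2602]
q=Σ⁻¹𝟙 = [8.1742  9.9587  16.1128  6.2240  10.0726  4.0713]
a=μᵀp=1.262754  b=𝟙ᵀp=7.436273  c=𝟙ᵀq=54.613687  D=ac−b²=13.665528
λ₁=(c·0.168−b)/D = (54.613687·0.168−7.436273)/13.665528 = 0.127242
λ₂=(a−b·0.168)/D = (1.262754−7.436273·0.168)/13.665528 = 0.000985
w* = 0.127242·p + 0.000985·q:
  w_0 = 0.127242·-0.0917 + 0.000985·8.1742 = -0.0036  (Lockheed)
  w_1 = 0.127242·1.0690 + 0.000985·9.9587 = 0.1458  (Starbucks)
  w_2 = 0.127242·3.2521 + 0.000985·16.1128 = 0.4297  (Disney)
  w_3 = 0.127242·1.4537 + 0.000985·6.2240 = 0.1911  (Xerox)
  w_4 = 0.127242·2.0133 + 0.000985·10.0726 = 0.2661  (Qualcomm)
  w_5 = 0.127242·-0.2602 + 0.000985·4.0713 = -0.0291  (Exxon)
Σw_i=1.0000  μᵀw=0.1680
σ²=wᵀΣw=λ₁·μ_p+λ₂ = 0.127242·0.168 + 0.000985 = 0.022362 ≈ 0.0224


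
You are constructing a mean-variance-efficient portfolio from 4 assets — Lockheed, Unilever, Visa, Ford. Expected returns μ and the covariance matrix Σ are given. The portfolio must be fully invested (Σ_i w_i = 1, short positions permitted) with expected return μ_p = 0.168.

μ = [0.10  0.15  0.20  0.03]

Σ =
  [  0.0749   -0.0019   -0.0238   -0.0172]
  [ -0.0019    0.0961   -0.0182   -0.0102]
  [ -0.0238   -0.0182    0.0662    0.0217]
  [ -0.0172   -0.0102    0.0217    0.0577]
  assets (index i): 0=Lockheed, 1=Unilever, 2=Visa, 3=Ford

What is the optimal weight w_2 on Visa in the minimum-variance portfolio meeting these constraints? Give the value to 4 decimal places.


0.5143

u=Σ⁻¹μ = [2.9194  2.5231  4.7478  0.0507]
v=Σ⁻¹𝟙 = [25.4452  17.2582  22.6195  19.4601]
a=μᵀu=1.621486  b=𝟙ᵀu=10.240963  c=𝟙ᵀv=84.783089  D=ac−b²=32.597274
λ₁=(c·0.168−b)/D = (84.783089·0.168−10.240963)/32.597274 = 0.122789
λ₂=(a−b·0.168)/D = (1.621486−10.240963·0.168)/32.597274 = -0.003037
w* = 0.122789·u + -0.003037·v:
  w_0 = 0.122789·2.9194 + -0.003037·25.4452 = 0.2812  (Lockheed)
  w_1 = 0.122789·2.5231 + -0.003037·17.2582 = 0.2574  (Unilever)
  w_2 = 0.122789·4.7478 + -0.003037·22.6195 = 0.5143  (Visa)
  w_3 = 0.122789·0.0507 + -0.003037·19.4601 = -0.0529  (Ford)
Σw_i=1.0000  μᵀw=0.1680
σ²=wᵀΣw=λ₁·μ_p+λ₂ = 0.122789·0.168 + -0.003037 = 0.017592 ≈ 0.0176


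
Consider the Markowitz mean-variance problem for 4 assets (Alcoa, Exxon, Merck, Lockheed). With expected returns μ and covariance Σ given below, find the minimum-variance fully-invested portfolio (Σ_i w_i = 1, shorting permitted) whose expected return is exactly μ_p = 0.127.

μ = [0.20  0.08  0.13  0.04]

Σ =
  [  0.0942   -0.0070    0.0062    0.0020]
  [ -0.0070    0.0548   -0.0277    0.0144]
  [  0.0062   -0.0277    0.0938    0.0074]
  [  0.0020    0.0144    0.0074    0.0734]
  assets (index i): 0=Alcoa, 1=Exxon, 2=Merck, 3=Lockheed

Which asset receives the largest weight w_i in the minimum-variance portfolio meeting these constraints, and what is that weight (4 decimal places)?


Exxon (0.4235)

u=Σ⁻¹μ = [2.2048  2.8890  2.1166  -0.2953]
v=Σ⁻¹𝟙 = [11.3325  26.7956  17.3270  6.3114]
a=μᵀu=0.935426  b=𝟙ᵀu=6.915114  c=𝟙ᵀv=61.766540  D=ac−b²=9.959227
λ₁=(c·0.127−b)/D = (61.766540·0.127−6.915114)/9.959227 = 0.093304
λ₂=(a−b·0.127)/D = (0.935426−6.915114·0.127)/9.959227 = 0.005744
w* = 0.093304·u + 0.005744·v:
  w_0 = 0.093304·2.2048 + 0.005744·11.3325 = 0.2708  (Alcoa)
  w_1 = 0.093304·2.8890 + 0.005744·26.7956 = 0.4235  (Exxon)
  w_2 = 0.093304·2.1166 + 0.005744·17.3270 = 0.2970  (Merck)
  w_3 = 0.093304·-0.2953 + 0.005744·6.3114 = 0.0087  (Lockheed)
Σw_i=1.0000  μᵀw=0.1270
σ²=wᵀΣw=λ₁·μ_p+λ₂ = 0.093304·0.127 + 0.005744 = 0.017594 ≈ 0.0176


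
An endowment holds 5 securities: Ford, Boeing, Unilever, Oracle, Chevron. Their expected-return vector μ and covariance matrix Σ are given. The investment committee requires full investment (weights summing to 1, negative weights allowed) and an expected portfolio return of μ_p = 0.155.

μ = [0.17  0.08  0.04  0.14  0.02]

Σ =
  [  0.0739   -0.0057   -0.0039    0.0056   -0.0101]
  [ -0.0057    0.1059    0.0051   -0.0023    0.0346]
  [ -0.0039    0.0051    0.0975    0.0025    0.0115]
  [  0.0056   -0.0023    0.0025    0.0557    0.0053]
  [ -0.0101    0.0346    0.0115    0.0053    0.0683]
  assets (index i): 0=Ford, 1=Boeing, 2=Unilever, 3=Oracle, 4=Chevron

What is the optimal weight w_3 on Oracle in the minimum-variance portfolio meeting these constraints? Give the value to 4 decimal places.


p=Σ⁻¹μ = [2.2037  0.9395  0.4021  2.3227  -0.1052]
q=Σ⁻¹𝟙 = [14.8250  6.6175  8.8362  15.3113  10.8053]
a=μᵀp=0.788943  b=𝟙ᵀp=5.762797  c=𝟙ᵀq=56.395354  D=ac−b²=11.282890
λ₁=(c·0.155−b)/D = (56.395354·0.155−5.762797)/11.282890 = 0.263982
λ₂=(a−b·0.155)/D = (0.788943−5.762797·0.155)/11.282890 = -0.009243
w* = 0.263982·p + -0.009243·q:
  w_0 = 0.263982·2.2037 + -0.009243·14.8250 = 0.4447  (Ford)
  w_1 = 0.263982·0.9395 + -0.009243·6.6175 = 0.1868  (Boeing)
  w_2 = 0.263982·0.4021 + -0.009243·8.8362 = 0.0245  (Unilever)
  w_3 = 0.263982·2.3227 + -0.009243·15.3113 = 0.4716  (Oracle)
  w_4 = 0.263982·-0.1052 + -0.009243·10.8053 = -0.1276  (Chevron)
Σw_i=1.0000  μᵀw=0.1550
σ²=wᵀΣw=λ₁·μ_p+λ₂ = 0.263982·0.155 + -0.009243 = 0.031674 ≈ 0.0317

0.4716


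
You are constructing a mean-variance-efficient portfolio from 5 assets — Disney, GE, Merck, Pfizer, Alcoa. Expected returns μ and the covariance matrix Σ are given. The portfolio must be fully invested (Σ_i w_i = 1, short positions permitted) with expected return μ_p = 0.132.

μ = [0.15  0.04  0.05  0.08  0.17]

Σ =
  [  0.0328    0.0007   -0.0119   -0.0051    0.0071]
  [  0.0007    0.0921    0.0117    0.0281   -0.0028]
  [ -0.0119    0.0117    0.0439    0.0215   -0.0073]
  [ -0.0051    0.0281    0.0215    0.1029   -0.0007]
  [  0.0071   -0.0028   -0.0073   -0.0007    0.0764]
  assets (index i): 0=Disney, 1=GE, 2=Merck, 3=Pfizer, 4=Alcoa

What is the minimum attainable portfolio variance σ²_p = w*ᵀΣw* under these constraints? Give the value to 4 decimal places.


0.0138

u=Σ⁻¹μ = [5.1760  -0.0335  2.6356  0.5061  1.9994]
v=Σ⁻¹𝟙 = [39.9358  5.7690  32.5103  3.4160  12.7268]
a=μᵀu=1.287210  b=𝟙ᵀu=10.283476  c=𝟙ᵀv=94.357821  D=ac−b²=15.708415
λ₁=(c·0.132−b)/D = (94.357821·0.132−10.283476)/15.708415 = 0.138254
λ₂=(a−b·0.132)/D = (1.287210−10.283476·0.132)/15.708415 = -0.004470
w* = 0.138254·u + -0.004470·v:
  w_0 = 0.138254·5.1760 + -0.004470·39.9358 = 0.5371  (Disney)
  w_1 = 0.138254·-0.0335 + -0.004470·5.7690 = -0.0304  (GE)
  w_2 = 0.138254·2.6356 + -0.004470·32.5103 = 0.2191  (Merck)
  w_3 = 0.138254·0.5061 + -0.004470·3.4160 = 0.0547  (Pfizer)
  w_4 = 0.138254·1.9994 + -0.004470·12.7268 = 0.2195  (Alcoa)
Σw_i=1.0000  μᵀw=0.1320
σ²=wᵀΣw=λ₁·μ_p+λ₂ = 0.138254·0.132 + -0.004470 = 0.013780 ≈ 0.0138


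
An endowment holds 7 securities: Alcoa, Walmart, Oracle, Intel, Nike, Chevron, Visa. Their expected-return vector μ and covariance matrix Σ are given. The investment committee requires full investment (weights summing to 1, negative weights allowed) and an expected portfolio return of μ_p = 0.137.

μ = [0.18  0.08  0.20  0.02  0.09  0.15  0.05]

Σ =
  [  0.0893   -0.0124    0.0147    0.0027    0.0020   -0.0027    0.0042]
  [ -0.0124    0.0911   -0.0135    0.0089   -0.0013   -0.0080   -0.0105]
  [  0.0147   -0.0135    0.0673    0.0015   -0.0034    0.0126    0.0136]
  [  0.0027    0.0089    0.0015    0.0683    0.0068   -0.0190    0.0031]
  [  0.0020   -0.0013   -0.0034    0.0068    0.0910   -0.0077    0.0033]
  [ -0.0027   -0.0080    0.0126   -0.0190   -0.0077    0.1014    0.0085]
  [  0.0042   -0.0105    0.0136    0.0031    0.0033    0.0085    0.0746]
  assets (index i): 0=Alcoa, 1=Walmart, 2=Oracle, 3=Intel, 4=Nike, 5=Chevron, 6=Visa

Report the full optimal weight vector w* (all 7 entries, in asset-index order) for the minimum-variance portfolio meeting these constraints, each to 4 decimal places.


0.1826  0.1813  0.2577  0.0568  0.1295  0.1569  0.0352

x=Σ⁻¹μ = [1.8117  1.6525  2.6726  0.2298  1.1751  1.4508  0.0868]
y=Σ⁻¹𝟙 = [10.6574  15.2099  11.3921  13.8955  11.0409  12.5022  10.3784]
a=μᵀx=1.325153  b=𝟙ᵀx=9.079392  c=𝟙ᵀy=85.076398  D=ac−b²=30.303855
λ₁=(c·0.137−b)/D = (85.076398·0.137−9.079392)/30.303855 = 0.085008
λ₂=(a−b·0.137)/D = (1.325153−9.079392·0.137)/30.303855 = 0.002682
w* = 0.085008·x + 0.002682·y:
  w_0 = 0.085008·1.8117 + 0.002682·10.6574 = 0.1826  (Alcoa)
  w_1 = 0.085008·1.6525 + 0.002682·15.2099 = 0.1813  (Walmart)
  w_2 = 0.085008·2.6726 + 0.002682·11.3921 = 0.2577  (Oracle)
  w_3 = 0.085008·0.2298 + 0.002682·13.8955 = 0.0568  (Intel)
  w_4 = 0.085008·1.1751 + 0.002682·11.0409 = 0.1295  (Nike)
  w_5 = 0.085008·1.4508 + 0.002682·12.5022 = 0.1569  (Chevron)
  w_6 = 0.085008·0.0868 + 0.002682·10.3784 = 0.0352  (Visa)
Σw_i=1.0000  μᵀw=0.1370
σ²=wᵀΣw=λ₁·μ_p+λ₂ = 0.085008·0.137 + 0.002682 = 0.014328 ≈ 0.0143


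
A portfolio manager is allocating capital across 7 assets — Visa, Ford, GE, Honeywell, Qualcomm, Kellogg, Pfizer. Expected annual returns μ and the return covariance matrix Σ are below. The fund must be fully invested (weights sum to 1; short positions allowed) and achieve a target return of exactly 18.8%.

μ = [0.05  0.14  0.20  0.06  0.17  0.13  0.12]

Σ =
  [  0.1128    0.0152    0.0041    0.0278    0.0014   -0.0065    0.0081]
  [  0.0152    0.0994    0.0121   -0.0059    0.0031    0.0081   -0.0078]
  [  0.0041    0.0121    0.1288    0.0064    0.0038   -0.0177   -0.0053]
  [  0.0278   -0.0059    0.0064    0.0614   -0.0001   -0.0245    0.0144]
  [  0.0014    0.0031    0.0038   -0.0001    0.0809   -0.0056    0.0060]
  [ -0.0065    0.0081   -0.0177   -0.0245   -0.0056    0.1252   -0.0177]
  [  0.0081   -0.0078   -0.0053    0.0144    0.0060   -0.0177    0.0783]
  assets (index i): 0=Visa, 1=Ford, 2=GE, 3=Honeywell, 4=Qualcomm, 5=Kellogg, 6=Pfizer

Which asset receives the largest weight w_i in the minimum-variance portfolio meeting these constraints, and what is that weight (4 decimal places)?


u=Σ⁻¹μ = [-0.1517  1.2436  1.6367  1.2848  1.9706  1.7750  1.7969]
v=Σ⁻¹𝟙 = [2.6821  9.1997  8.1196  17.8670  11.6401  14.5439  13.0698]
a=μᵀu=1.352324  b=𝟙ᵀu=9.555911  c=𝟙ᵀv=77.122284  D=ac−b²=12.978869
λ₁=(c·0.188−b)/D = (77.122284·0.188−9.555911)/12.978869 = 0.380856
λ₂=(a−b·0.188)/D = (1.352324−9.555911·0.188)/12.978869 = -0.034224
w* = 0.380856·u + -0.034224·v:
  w_0 = 0.380856·-0.1517 + -0.034224·2.6821 = -0.1496  (Visa)
  w_1 = 0.380856·1.2436 + -0.034224·9.1997 = 0.1588  (Ford)
  w_2 = 0.380856·1.6367 + -0.034224·8.1196 = 0.3455  (GE)
  w_3 = 0.380856·1.2848 + -0.034224·17.8670 = -0.1221  (Honeywell)
  w_4 = 0.380856·1.9706 + -0.034224·11.6401 = 0.3522  (Qualcomm)
  w_5 = 0.380856·1.7750 + -0.034224·14.5439 = 0.1783  (Kellogg)
  w_6 = 0.380856·1.7969 + -0.034224·13.0698 = 0.2370  (Pfizer)
Σw_i=1.0000  μᵀw=0.1880
σ²=wᵀΣw=λ₁·μ_p+λ₂ = 0.380856·0.188 + -0.034224 = 0.037377 ≈ 0.0374

Qualcomm (0.3522)


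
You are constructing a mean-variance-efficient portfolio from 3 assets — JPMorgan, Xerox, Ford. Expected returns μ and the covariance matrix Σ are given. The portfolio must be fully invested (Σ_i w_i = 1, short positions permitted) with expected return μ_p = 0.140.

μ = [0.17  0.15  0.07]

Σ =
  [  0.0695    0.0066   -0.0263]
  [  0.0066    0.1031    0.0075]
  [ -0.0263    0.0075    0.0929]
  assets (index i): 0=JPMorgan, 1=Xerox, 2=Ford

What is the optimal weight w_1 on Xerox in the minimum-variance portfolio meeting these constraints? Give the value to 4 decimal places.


0.2137

g=Σ⁻¹μ = [2.8955  1.1619  1.4794]
h=Σ⁻¹𝟙 = [19.6513  7.2964  15.7385]
a=μᵀg=0.770089  b=𝟙ᵀg=5.536883  c=𝟙ᵀh=42.686240  D=ac−b²=2.215153
λ₁=(c·0.140−b)/D = (42.686240·0.140−5.536883)/2.215153 = 0.198267
λ₂=(a−b·0.140)/D = (0.770089−5.536883·0.140)/2.215153 = -0.002291
w* = 0.198267·g + -0.002291·h:
  w_0 = 0.198267·2.8955 + -0.002291·19.6513 = 0.5291  (JPMorgan)
  w_1 = 0.198267·1.1619 + -0.002291·7.2964 = 0.2137  (Xerox)
  w_2 = 0.198267·1.4794 + -0.002291·15.7385 = 0.2573  (Ford)
Σw_i=1.0000  μᵀw=0.1400
σ²=wᵀΣw=λ₁·μ_p+λ₂ = 0.198267·0.140 + -0.002291 = 0.025467 ≈ 0.0255


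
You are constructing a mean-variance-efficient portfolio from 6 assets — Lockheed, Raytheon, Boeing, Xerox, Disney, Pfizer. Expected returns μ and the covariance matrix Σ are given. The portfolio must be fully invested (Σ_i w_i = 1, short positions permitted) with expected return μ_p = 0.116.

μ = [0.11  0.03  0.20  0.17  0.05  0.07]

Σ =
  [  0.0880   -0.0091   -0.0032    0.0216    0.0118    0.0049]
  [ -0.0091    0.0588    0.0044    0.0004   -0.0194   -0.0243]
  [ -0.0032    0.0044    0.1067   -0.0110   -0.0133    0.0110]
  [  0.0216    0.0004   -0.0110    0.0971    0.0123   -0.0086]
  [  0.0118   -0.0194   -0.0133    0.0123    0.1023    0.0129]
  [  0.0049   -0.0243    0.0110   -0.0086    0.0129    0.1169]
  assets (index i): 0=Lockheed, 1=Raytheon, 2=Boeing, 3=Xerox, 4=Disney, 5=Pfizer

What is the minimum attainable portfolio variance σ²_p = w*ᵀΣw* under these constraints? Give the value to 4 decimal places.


u=Σ⁻¹μ = [0.8776  0.9184  2.0471  1.7718  0.5352  0.6316]
v=Σ⁻¹𝟙 = [10.0596  26.8581  9.7539  8.5486  12.4282  12.0553]
a=μᵀu=0.905688  b=𝟙ᵀu=6.781619  c=𝟙ᵀv=79.703726  D=ac−b²=26.196312
λ₁=(c·0.116−b)/D = (79.703726·0.116−6.781619)/26.196312 = 0.094060
λ₂=(a−b·0.116)/D = (0.905688−6.781619·0.116)/26.196312 = 0.004543
w* = 0.094060·u + 0.004543·v:
  w_0 = 0.094060·0.8776 + 0.004543·10.0596 = 0.1282  (Lockheed)
  w_1 = 0.094060·0.9184 + 0.004543·26.8581 = 0.2084  (Raytheon)
  w_2 = 0.094060·2.0471 + 0.004543·9.7539 = 0.2369  (Boeing)
  w_3 = 0.094060·1.7718 + 0.004543·8.5486 = 0.2055  (Xerox)
  w_4 = 0.094060·0.5352 + 0.004543·12.4282 = 0.1068  (Disney)
  w_5 = 0.094060·0.6316 + 0.004543·12.0553 = 0.1142  (Pfizer)
Σw_i=1.0000  μᵀw=0.1160
σ²=wᵀΣw=λ₁·μ_p+λ₂ = 0.094060·0.116 + 0.004543 = 0.015454 ≈ 0.0155

0.0155
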